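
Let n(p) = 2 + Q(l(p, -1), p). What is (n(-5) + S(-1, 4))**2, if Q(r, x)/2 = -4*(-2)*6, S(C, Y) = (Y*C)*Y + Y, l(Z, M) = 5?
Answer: 7396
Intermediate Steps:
S(C, Y) = Y + C*Y**2 (S(C, Y) = (C*Y)*Y + Y = C*Y**2 + Y = Y + C*Y**2)
Q(r, x) = 96 (Q(r, x) = 2*(-4*(-2)*6) = 2*(8*6) = 2*48 = 96)
n(p) = 98 (n(p) = 2 + 96 = 98)
(n(-5) + S(-1, 4))**2 = (98 + 4*(1 - 1*4))**2 = (98 + 4*(1 - 4))**2 = (98 + 4*(-3))**2 = (98 - 12)**2 = 86**2 = 7396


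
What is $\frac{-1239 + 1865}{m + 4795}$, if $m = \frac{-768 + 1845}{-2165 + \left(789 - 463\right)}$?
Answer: $\frac{191869}{1469488} \approx 0.13057$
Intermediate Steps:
$m = - \frac{359}{613}$ ($m = \frac{1077}{-2165 + 326} = \frac{1077}{-1839} = 1077 \left(- \frac{1}{1839}\right) = - \frac{359}{613} \approx -0.58564$)
$\frac{-1239 + 1865}{m + 4795} = \frac{-1239 + 1865}{- \frac{359}{613} + 4795} = \frac{626}{\frac{2938976}{613}} = 626 \cdot \frac{613}{2938976} = \frac{191869}{1469488}$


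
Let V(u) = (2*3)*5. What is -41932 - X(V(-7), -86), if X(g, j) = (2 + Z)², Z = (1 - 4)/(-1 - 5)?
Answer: -167753/4 ≈ -41938.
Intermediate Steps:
Z = ½ (Z = -3/(-6) = -3*(-⅙) = ½ ≈ 0.50000)
V(u) = 30 (V(u) = 6*5 = 30)
X(g, j) = 25/4 (X(g, j) = (2 + ½)² = (5/2)² = 25/4)
-41932 - X(V(-7), -86) = -41932 - 1*25/4 = -41932 - 25/4 = -167753/4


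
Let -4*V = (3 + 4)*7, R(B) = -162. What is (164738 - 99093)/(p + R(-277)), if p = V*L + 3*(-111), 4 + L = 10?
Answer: -131290/1137 ≈ -115.47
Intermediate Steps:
L = 6 (L = -4 + 10 = 6)
V = -49/4 (V = -(3 + 4)*7/4 = -7*7/4 = -¼*49 = -49/4 ≈ -12.250)
p = -813/2 (p = -49/4*6 + 3*(-111) = -147/2 - 333 = -813/2 ≈ -406.50)
(164738 - 99093)/(p + R(-277)) = (164738 - 99093)/(-813/2 - 162) = 65645/(-1137/2) = 65645*(-2/1137) = -131290/1137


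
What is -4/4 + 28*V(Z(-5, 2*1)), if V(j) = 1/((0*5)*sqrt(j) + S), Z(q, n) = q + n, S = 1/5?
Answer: 139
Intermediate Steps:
S = 1/5 ≈ 0.20000
Z(q, n) = n + q
V(j) = 5 (V(j) = 1/((0*5)*sqrt(j) + 1/5) = 1/(0*sqrt(j) + 1/5) = 1/(0 + 1/5) = 1/(1/5) = 5)
-4/4 + 28*V(Z(-5, 2*1)) = -4/4 + 28*5 = -4*1/4 + 140 = -1 + 140 = 139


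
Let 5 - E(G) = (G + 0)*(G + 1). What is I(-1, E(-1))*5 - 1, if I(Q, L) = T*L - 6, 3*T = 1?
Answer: -68/3 ≈ -22.667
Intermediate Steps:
E(G) = 5 - G*(1 + G) (E(G) = 5 - (G + 0)*(G + 1) = 5 - G*(1 + G))
T = ⅓ (T = (⅓)*1 = ⅓ ≈ 0.33333)
I(Q, L) = -6 + L/3 (I(Q, L) = L/3 - 6 = -6 + L/3)
I(-1, E(-1))*5 - 1 = (-6 + (5 - 1*(-1) - 1*(-1)²)/3)*5 - 1 = (-6 + (5 + 1 - 1*1)/3)*5 - 1 = (-6 + (5 + 1 - 1)/3)*5 - 1 = (-6 + (⅓)*5)*5 - 1 = (-6 + 5/3)*5 - 1 = -13/3*5 - 1 = -65/3 - 1 = -68/3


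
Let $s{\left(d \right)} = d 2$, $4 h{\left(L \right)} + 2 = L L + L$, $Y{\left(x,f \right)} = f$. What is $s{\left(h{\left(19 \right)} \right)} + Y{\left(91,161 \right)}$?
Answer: $350$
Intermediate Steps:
$h{\left(L \right)} = - \frac{1}{2} + \frac{L}{4} + \frac{L^{2}}{4}$ ($h{\left(L \right)} = - \frac{1}{2} + \frac{L L + L}{4} = - \frac{1}{2} + \frac{L^{2} + L}{4} = - \frac{1}{2} + \frac{L + L^{2}}{4} = - \frac{1}{2} + \left(\frac{L}{4} + \frac{L^{2}}{4}\right) = - \frac{1}{2} + \frac{L}{4} + \frac{L^{2}}{4}$)
$s{\left(d \right)} = 2 d$
$s{\left(h{\left(19 \right)} \right)} + Y{\left(91,161 \right)} = 2 \left(- \frac{1}{2} + \frac{1}{4} \cdot 19 + \frac{19^{2}}{4}\right) + 161 = 2 \left(- \frac{1}{2} + \frac{19}{4} + \frac{1}{4} \cdot 361\right) + 161 = 2 \left(- \frac{1}{2} + \frac{19}{4} + \frac{361}{4}\right) + 161 = 2 \cdot \frac{189}{2} + 161 = 189 + 161 = 350$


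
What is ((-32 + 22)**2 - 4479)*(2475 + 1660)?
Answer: -18107165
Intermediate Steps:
((-32 + 22)**2 - 4479)*(2475 + 1660) = ((-10)**2 - 4479)*4135 = (100 - 4479)*4135 = -4379*4135 = -18107165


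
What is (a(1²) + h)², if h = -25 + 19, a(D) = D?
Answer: 25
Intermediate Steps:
h = -6
(a(1²) + h)² = (1² - 6)² = (1 - 6)² = (-5)² = 25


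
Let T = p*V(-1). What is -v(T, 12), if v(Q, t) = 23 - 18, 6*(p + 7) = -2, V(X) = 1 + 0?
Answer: -5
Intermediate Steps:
V(X) = 1
p = -22/3 (p = -7 + (⅙)*(-2) = -7 - ⅓ = -22/3 ≈ -7.3333)
T = -22/3 (T = -22/3*1 = -22/3 ≈ -7.3333)
v(Q, t) = 5
-v(T, 12) = -1*5 = -5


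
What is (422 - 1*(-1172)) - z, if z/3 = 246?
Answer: 856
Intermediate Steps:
z = 738 (z = 3*246 = 738)
(422 - 1*(-1172)) - z = (422 - 1*(-1172)) - 1*738 = (422 + 1172) - 738 = 1594 - 738 = 856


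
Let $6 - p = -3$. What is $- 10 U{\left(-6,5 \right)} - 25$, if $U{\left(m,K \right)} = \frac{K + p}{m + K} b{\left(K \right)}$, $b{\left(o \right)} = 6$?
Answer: $815$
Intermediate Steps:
$p = 9$ ($p = 6 - -3 = 6 + 3 = 9$)
$U{\left(m,K \right)} = \frac{6 \left(9 + K\right)}{K + m}$ ($U{\left(m,K \right)} = \frac{K + 9}{m + K} 6 = \frac{9 + K}{K + m} 6 = \frac{6 \left(9 + K\right)}{K + m}$)
$- 10 U{\left(-6,5 \right)} - 25 = - 10 \frac{6 \left(9 + 5\right)}{5 - 6} - 25 = - 10 \cdot 6 \frac{1}{-1} \cdot 14 - 25 = - 10 \cdot 6 \left(-1\right) 14 - 25 = \left(-10\right) \left(-84\right) - 25 = 840 - 25 = 815$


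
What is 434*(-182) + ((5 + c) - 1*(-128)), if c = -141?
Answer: -78996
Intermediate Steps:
434*(-182) + ((5 + c) - 1*(-128)) = 434*(-182) + ((5 - 141) - 1*(-128)) = -78988 + (-136 + 128) = -78988 - 8 = -78996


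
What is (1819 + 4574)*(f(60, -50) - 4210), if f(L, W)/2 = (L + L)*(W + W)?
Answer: -180346530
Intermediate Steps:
f(L, W) = 8*L*W (f(L, W) = 2*((L + L)*(W + W)) = 2*((2*L)*(2*W)) = 2*(4*L*W) = 8*L*W)
(1819 + 4574)*(f(60, -50) - 4210) = (1819 + 4574)*(8*60*(-50) - 4210) = 6393*(-24000 - 4210) = 6393*(-28210) = -180346530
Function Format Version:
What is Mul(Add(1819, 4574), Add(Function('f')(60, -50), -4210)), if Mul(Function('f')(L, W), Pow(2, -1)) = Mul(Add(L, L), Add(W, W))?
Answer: -180346530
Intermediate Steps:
Function('f')(L, W) = Mul(8, L, W) (Function('f')(L, W) = Mul(2, Mul(Add(L, L), Add(W, W))) = Mul(2, Mul(Mul(2, L), Mul(2, W))) = Mul(2, Mul(4, L, W)) = Mul(8, L, W))
Mul(Add(1819, 4574), Add(Function('f')(60, -50), -4210)) = Mul(Add(1819, 4574), Add(Mul(8, 60, -50), -4210)) = Mul(6393, Add(-24000, -4210)) = Mul(6393, -28210) = -180346530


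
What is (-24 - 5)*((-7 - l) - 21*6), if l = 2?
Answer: 3915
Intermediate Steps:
(-24 - 5)*((-7 - l) - 21*6) = (-24 - 5)*((-7 - 1*2) - 21*6) = -29*((-7 - 2) - 126) = -29*(-9 - 126) = -29*(-135) = 3915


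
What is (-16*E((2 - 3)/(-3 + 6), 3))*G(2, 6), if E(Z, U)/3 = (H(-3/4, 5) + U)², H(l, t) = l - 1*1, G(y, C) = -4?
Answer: 300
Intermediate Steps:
H(l, t) = -1 + l (H(l, t) = l - 1 = -1 + l)
E(Z, U) = 3*(-7/4 + U)² (E(Z, U) = 3*((-1 - 3/4) + U)² = 3*((-1 - 3*¼) + U)² = 3*((-1 - ¾) + U)² = 3*(-7/4 + U)²)
(-16*E((2 - 3)/(-3 + 6), 3))*G(2, 6) = -3*(-7 + 4*3)²*(-4) = -3*(-7 + 12)²*(-4) = -3*5²*(-4) = -3*25*(-4) = -16*75/16*(-4) = -75*(-4) = 300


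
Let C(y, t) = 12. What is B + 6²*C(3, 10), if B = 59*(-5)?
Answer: 137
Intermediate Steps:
B = -295
B + 6²*C(3, 10) = -295 + 6²*12 = -295 + 36*12 = -295 + 432 = 137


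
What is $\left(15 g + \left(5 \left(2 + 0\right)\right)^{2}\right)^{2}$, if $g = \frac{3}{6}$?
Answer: $\frac{46225}{4} \approx 11556.0$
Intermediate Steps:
$g = \frac{1}{2}$ ($g = 3 \cdot \frac{1}{6} = \frac{1}{2} \approx 0.5$)
$\left(15 g + \left(5 \left(2 + 0\right)\right)^{2}\right)^{2} = \left(15 \cdot \frac{1}{2} + \left(5 \left(2 + 0\right)\right)^{2}\right)^{2} = \left(\frac{15}{2} + \left(5 \cdot 2\right)^{2}\right)^{2} = \left(\frac{15}{2} + 10^{2}\right)^{2} = \left(\frac{15}{2} + 100\right)^{2} = \left(\frac{215}{2}\right)^{2} = \frac{46225}{4}$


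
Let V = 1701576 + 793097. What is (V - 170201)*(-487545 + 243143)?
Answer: -568105605744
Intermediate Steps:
V = 2494673
(V - 170201)*(-487545 + 243143) = (2494673 - 170201)*(-487545 + 243143) = 2324472*(-244402) = -568105605744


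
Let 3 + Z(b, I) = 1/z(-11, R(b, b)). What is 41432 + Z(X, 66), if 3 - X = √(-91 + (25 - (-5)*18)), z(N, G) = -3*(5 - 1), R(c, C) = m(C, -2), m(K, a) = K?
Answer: 497147/12 ≈ 41429.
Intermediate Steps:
R(c, C) = C
z(N, G) = -12 (z(N, G) = -3*4 = -12)
X = 3 - 2*√6 (X = 3 - √(-91 + (25 - (-5)*18)) = 3 - √(-91 + (25 - 1*(-90))) = 3 - √(-91 + (25 + 90)) = 3 - √(-91 + 115) = 3 - √24 = 3 - 2*√6 ≈ -1.8990)
Z(b, I) = -37/12 (Z(b, I) = -3 + 1/(-12) = -3 - 1/12 = -37/12)
41432 + Z(X, 66) = 41432 - 37/12 = 497147/12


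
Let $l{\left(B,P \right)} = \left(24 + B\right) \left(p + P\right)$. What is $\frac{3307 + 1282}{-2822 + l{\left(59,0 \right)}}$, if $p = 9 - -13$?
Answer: $- \frac{4589}{996} \approx -4.6074$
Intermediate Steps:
$p = 22$ ($p = 9 + 13 = 22$)
$l{\left(B,P \right)} = \left(22 + P\right) \left(24 + B\right)$ ($l{\left(B,P \right)} = \left(24 + B\right) \left(22 + P\right) = \left(22 + P\right) \left(24 + B\right)$)
$\frac{3307 + 1282}{-2822 + l{\left(59,0 \right)}} = \frac{3307 + 1282}{-2822 + \left(528 + 22 \cdot 59 + 24 \cdot 0 + 59 \cdot 0\right)} = \frac{4589}{-2822 + \left(528 + 1298 + 0 + 0\right)} = \frac{4589}{-2822 + 1826} = \frac{4589}{-996} = 4589 \left(- \frac{1}{996}\right) = - \frac{4589}{996}$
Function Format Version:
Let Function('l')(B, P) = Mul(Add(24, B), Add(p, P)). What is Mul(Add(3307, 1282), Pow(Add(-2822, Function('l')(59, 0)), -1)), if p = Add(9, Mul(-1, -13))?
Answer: Rational(-4589, 996) ≈ -4.6074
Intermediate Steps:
p = 22 (p = Add(9, 13) = 22)
Function('l')(B, P) = Mul(Add(22, P), Add(24, B)) (Function('l')(B, P) = Mul(Add(24, B), Add(22, P)) = Mul(Add(22, P), Add(24, B)))
Mul(Add(3307, 1282), Pow(Add(-2822, Function('l')(59, 0)), -1)) = Mul(Add(3307, 1282), Pow(Add(-2822, Add(528, Mul(22, 59), Mul(24, 0), Mul(59, 0))), -1)) = Mul(4589, Pow(Add(-2822, Add(528, 1298, 0, 0)), -1)) = Mul(4589, Pow(Add(-2822, 1826), -1)) = Mul(4589, Pow(-996, -1)) = Mul(4589, Rational(-1, 996)) = Rational(-4589, 996)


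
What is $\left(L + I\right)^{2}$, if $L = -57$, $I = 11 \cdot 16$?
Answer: $14161$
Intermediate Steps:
$I = 176$
$\left(L + I\right)^{2} = \left(-57 + 176\right)^{2} = 119^{2} = 14161$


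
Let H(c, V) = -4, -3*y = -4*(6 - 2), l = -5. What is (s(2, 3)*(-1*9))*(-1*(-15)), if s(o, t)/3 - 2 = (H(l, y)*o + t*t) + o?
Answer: -2025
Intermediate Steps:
y = 16/3 (y = -(-4)*(6 - 2)/3 = -(-4)*4/3 = -⅓*(-16) = 16/3 ≈ 5.3333)
s(o, t) = 6 - 9*o + 3*t² (s(o, t) = 6 + 3*((-4*o + t*t) + o) = 6 + 3*((-4*o + t²) + o) = 6 + 3*((t² - 4*o) + o) = 6 + 3*(t² - 3*o) = 6 + (-9*o + 3*t²) = 6 - 9*o + 3*t²)
(s(2, 3)*(-1*9))*(-1*(-15)) = ((6 - 9*2 + 3*3²)*(-1*9))*(-1*(-15)) = ((6 - 18 + 3*9)*(-9))*15 = ((6 - 18 + 27)*(-9))*15 = (15*(-9))*15 = -135*15 = -2025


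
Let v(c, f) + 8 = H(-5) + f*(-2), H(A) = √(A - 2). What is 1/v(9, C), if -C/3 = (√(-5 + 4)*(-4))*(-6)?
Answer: -I/(144 + √7 + 8*I) ≈ -0.0003709 - 0.0067989*I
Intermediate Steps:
H(A) = √(-2 + A)
C = -72*I (C = -3*√(-5 + 4)*(-4)*(-6) = -3*√(-1)*(-4)*(-6) = -3*I*(-4)*(-6) = -3*(-4*I)*(-6) = -72*I ≈ -72.0*I)
v(c, f) = -8 - 2*f + I*√7 (v(c, f) = -8 + (√(-2 - 5) + f*(-2)) = -8 + (√(-7) - 2*f) = -8 + (I*√7 - 2*f) = -8 + (-2*f + I*√7) = -8 - 2*f + I*√7)
1/v(9, C) = 1/(-8 - (-144)*I + I*√7) = 1/(-8 + 144*I + I*√7)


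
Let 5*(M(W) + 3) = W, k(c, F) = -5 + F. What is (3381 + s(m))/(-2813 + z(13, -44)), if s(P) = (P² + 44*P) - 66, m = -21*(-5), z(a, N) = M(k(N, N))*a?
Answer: -94800/14897 ≈ -6.3637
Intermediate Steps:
M(W) = -3 + W/5
z(a, N) = a*(-4 + N/5) (z(a, N) = (-3 + (-5 + N)/5)*a = (-3 + (-1 + N/5))*a = (-4 + N/5)*a = a*(-4 + N/5))
m = 105
s(P) = -66 + P² + 44*P
(3381 + s(m))/(-2813 + z(13, -44)) = (3381 + (-66 + 105² + 44*105))/(-2813 + (⅕)*13*(-20 - 44)) = (3381 + (-66 + 11025 + 4620))/(-2813 + (⅕)*13*(-64)) = (3381 + 15579)/(-2813 - 832/5) = 18960/(-14897/5) = 18960*(-5/14897) = -94800/14897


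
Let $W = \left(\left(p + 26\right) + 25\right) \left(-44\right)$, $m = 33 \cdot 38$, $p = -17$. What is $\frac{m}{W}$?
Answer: $- \frac{57}{68} \approx -0.83823$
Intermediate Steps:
$m = 1254$
$W = -1496$ ($W = \left(\left(-17 + 26\right) + 25\right) \left(-44\right) = \left(9 + 25\right) \left(-44\right) = 34 \left(-44\right) = -1496$)
$\frac{m}{W} = \frac{1254}{-1496} = 1254 \left(- \frac{1}{1496}\right) = - \frac{57}{68}$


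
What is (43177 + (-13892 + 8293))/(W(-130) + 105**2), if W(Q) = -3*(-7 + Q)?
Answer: 6263/1906 ≈ 3.2859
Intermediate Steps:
W(Q) = 21 - 3*Q
(43177 + (-13892 + 8293))/(W(-130) + 105**2) = (43177 + (-13892 + 8293))/((21 - 3*(-130)) + 105**2) = (43177 - 5599)/((21 + 390) + 11025) = 37578/(411 + 11025) = 37578/11436 = 37578*(1/11436) = 6263/1906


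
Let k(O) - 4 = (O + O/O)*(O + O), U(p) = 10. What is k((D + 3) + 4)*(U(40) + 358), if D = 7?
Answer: 156032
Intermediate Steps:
k(O) = 4 + 2*O*(1 + O) (k(O) = 4 + (O + O/O)*(O + O) = 4 + (O + 1)*(2*O) = 4 + (1 + O)*(2*O) = 4 + 2*O*(1 + O))
k((D + 3) + 4)*(U(40) + 358) = (4 + 2*((7 + 3) + 4) + 2*((7 + 3) + 4)²)*(10 + 358) = (4 + 2*(10 + 4) + 2*(10 + 4)²)*368 = (4 + 2*14 + 2*14²)*368 = (4 + 28 + 2*196)*368 = (4 + 28 + 392)*368 = 424*368 = 156032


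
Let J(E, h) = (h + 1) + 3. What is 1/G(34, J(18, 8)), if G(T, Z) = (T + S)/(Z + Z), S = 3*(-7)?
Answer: 24/13 ≈ 1.8462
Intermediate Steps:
J(E, h) = 4 + h (J(E, h) = (1 + h) + 3 = 4 + h)
S = -21
G(T, Z) = (-21 + T)/(2*Z) (G(T, Z) = (T - 21)/(Z + Z) = (-21 + T)/((2*Z)) = (-21 + T)*(1/(2*Z)) = (-21 + T)/(2*Z))
1/G(34, J(18, 8)) = 1/((-21 + 34)/(2*(4 + 8))) = 1/((1/2)*13/12) = 1/((1/2)*(1/12)*13) = 1/(13/24) = 24/13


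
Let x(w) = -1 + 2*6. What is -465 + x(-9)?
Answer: -454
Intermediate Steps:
x(w) = 11 (x(w) = -1 + 12 = 11)
-465 + x(-9) = -465 + 11 = -454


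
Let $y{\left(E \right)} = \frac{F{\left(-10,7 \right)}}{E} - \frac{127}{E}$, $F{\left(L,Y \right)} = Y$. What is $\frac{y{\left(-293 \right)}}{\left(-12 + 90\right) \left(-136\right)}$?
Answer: $- \frac{5}{129506} \approx -3.8608 \cdot 10^{-5}$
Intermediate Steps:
$y{\left(E \right)} = - \frac{120}{E}$ ($y{\left(E \right)} = \frac{7}{E} - \frac{127}{E} = - \frac{120}{E}$)
$\frac{y{\left(-293 \right)}}{\left(-12 + 90\right) \left(-136\right)} = \frac{\left(-120\right) \frac{1}{-293}}{\left(-12 + 90\right) \left(-136\right)} = \frac{\left(-120\right) \left(- \frac{1}{293}\right)}{78 \left(-136\right)} = \frac{120}{293 \left(-10608\right)} = \frac{120}{293} \left(- \frac{1}{10608}\right) = - \frac{5}{129506}$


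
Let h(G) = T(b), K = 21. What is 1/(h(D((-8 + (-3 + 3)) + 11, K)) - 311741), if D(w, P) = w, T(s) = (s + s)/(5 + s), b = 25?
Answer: -3/935218 ≈ -3.2078e-6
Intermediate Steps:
T(s) = 2*s/(5 + s) (T(s) = (2*s)/(5 + s) = 2*s/(5 + s))
h(G) = 5/3 (h(G) = 2*25/(5 + 25) = 2*25/30 = 2*25*(1/30) = 5/3)
1/(h(D((-8 + (-3 + 3)) + 11, K)) - 311741) = 1/(5/3 - 311741) = 1/(-935218/3) = -3/935218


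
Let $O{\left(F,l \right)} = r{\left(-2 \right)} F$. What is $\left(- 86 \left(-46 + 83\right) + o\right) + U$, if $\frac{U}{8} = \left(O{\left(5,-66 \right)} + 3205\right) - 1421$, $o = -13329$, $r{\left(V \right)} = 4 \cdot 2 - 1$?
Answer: $-1959$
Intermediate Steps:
$r{\left(V \right)} = 7$ ($r{\left(V \right)} = 8 - 1 = 7$)
$O{\left(F,l \right)} = 7 F$
$U = 14552$ ($U = 8 \left(\left(7 \cdot 5 + 3205\right) - 1421\right) = 8 \left(\left(35 + 3205\right) - 1421\right) = 8 \left(3240 - 1421\right) = 8 \cdot 1819 = 14552$)
$\left(- 86 \left(-46 + 83\right) + o\right) + U = \left(- 86 \left(-46 + 83\right) - 13329\right) + 14552 = \left(\left(-86\right) 37 - 13329\right) + 14552 = \left(-3182 - 13329\right) + 14552 = -16511 + 14552 = -1959$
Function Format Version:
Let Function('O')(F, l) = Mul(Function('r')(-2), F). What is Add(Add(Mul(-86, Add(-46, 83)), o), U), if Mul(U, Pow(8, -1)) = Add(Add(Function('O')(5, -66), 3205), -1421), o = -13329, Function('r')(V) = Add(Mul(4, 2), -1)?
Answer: -1959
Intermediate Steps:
Function('r')(V) = 7 (Function('r')(V) = Add(8, -1) = 7)
Function('O')(F, l) = Mul(7, F)
U = 14552 (U = Mul(8, Add(Add(Mul(7, 5), 3205), -1421)) = Mul(8, Add(Add(35, 3205), -1421)) = Mul(8, Add(3240, -1421)) = Mul(8, 1819) = 14552)
Add(Add(Mul(-86, Add(-46, 83)), o), U) = Add(Add(Mul(-86, Add(-46, 83)), -13329), 14552) = Add(Add(Mul(-86, 37), -13329), 14552) = Add(Add(-3182, -13329), 14552) = Add(-16511, 14552) = -1959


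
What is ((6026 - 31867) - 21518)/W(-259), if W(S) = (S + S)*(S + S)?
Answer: -47359/268324 ≈ -0.17650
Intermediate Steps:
W(S) = 4*S² (W(S) = (2*S)*(2*S) = 4*S²)
((6026 - 31867) - 21518)/W(-259) = ((6026 - 31867) - 21518)/((4*(-259)²)) = (-25841 - 21518)/((4*67081)) = -47359/268324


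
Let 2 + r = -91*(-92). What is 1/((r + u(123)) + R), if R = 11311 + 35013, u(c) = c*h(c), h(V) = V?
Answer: 1/69823 ≈ 1.4322e-5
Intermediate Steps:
u(c) = c**2 (u(c) = c*c = c**2)
r = 8370 (r = -2 - 91*(-92) = -2 + 8372 = 8370)
R = 46324
1/((r + u(123)) + R) = 1/((8370 + 123**2) + 46324) = 1/((8370 + 15129) + 46324) = 1/(23499 + 46324) = 1/69823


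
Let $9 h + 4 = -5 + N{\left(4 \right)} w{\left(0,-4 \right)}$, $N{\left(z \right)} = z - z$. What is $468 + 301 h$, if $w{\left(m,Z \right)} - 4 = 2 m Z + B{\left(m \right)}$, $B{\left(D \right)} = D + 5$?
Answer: $167$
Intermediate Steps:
$B{\left(D \right)} = 5 + D$
$w{\left(m,Z \right)} = 9 + m + 2 Z m$ ($w{\left(m,Z \right)} = 4 + \left(2 m Z + \left(5 + m\right)\right) = 4 + \left(2 Z m + \left(5 + m\right)\right) = 4 + \left(5 + m + 2 Z m\right) = 9 + m + 2 Z m$)
$N{\left(z \right)} = 0$
$h = -1$ ($h = - \frac{4}{9} + \frac{-5 + 0 \left(9 + 0 + 2 \left(-4\right) 0\right)}{9} = - \frac{4}{9} + \frac{-5 + 0 \left(9 + 0 + 0\right)}{9} = - \frac{4}{9} + \frac{-5 + 0 \cdot 9}{9} = - \frac{4}{9} + \frac{-5 + 0}{9} = - \frac{4}{9} + \frac{1}{9} \left(-5\right) = - \frac{4}{9} - \frac{5}{9} = -1$)
$468 + 301 h = 468 + 301 \left(-1\right) = 468 - 301 = 167$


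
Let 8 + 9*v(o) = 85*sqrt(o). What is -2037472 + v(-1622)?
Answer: -18337256/9 + 85*I*sqrt(1622)/9 ≈ -2.0375e+6 + 380.37*I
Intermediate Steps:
v(o) = -8/9 + 85*sqrt(o)/9 (v(o) = -8/9 + (85*sqrt(o))/9 = -8/9 + 85*sqrt(o)/9)
-2037472 + v(-1622) = -2037472 + (-8/9 + 85*sqrt(-1622)/9) = -2037472 + (-8/9 + 85*(I*sqrt(1622))/9) = -2037472 + (-8/9 + 85*I*sqrt(1622)/9) = -18337256/9 + 85*I*sqrt(1622)/9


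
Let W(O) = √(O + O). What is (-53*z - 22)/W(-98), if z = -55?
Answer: -2893*I/14 ≈ -206.64*I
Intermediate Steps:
W(O) = √2*√O (W(O) = √(2*O) = √2*√O)
(-53*z - 22)/W(-98) = (-53*(-55) - 22)/((√2*√(-98))) = (2915 - 22)/((√2*(7*I*√2))) = 2893/((14*I)) = 2893*(-I/14) = -2893*I/14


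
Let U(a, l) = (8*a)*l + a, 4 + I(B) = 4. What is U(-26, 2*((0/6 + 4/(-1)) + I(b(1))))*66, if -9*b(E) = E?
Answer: 108108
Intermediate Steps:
b(E) = -E/9
I(B) = 0 (I(B) = -4 + 4 = 0)
U(a, l) = a + 8*a*l (U(a, l) = 8*a*l + a = a + 8*a*l)
U(-26, 2*((0/6 + 4/(-1)) + I(b(1))))*66 = -26*(1 + 8*(2*((0/6 + 4/(-1)) + 0)))*66 = -26*(1 + 8*(2*((0*(⅙) + 4*(-1)) + 0)))*66 = -26*(1 + 8*(2*((0 - 4) + 0)))*66 = -26*(1 + 8*(2*(-4 + 0)))*66 = -26*(1 + 8*(2*(-4)))*66 = -26*(1 + 8*(-8))*66 = -26*(1 - 64)*66 = -26*(-63)*66 = 1638*66 = 108108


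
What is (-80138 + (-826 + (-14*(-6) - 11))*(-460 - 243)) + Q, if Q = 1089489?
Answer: 1538710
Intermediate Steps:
(-80138 + (-826 + (-14*(-6) - 11))*(-460 - 243)) + Q = (-80138 + (-826 + (-14*(-6) - 11))*(-460 - 243)) + 1089489 = (-80138 + (-826 + (84 - 11))*(-703)) + 1089489 = (-80138 + (-826 + 73)*(-703)) + 1089489 = (-80138 - 753*(-703)) + 1089489 = (-80138 + 529359) + 1089489 = 449221 + 1089489 = 1538710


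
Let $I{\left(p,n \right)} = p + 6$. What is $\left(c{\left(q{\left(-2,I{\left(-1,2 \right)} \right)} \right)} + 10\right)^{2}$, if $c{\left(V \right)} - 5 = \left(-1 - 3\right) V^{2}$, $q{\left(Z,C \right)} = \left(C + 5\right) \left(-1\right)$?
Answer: $148225$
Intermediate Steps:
$I{\left(p,n \right)} = 6 + p$
$q{\left(Z,C \right)} = -5 - C$ ($q{\left(Z,C \right)} = \left(5 + C\right) \left(-1\right) = -5 - C$)
$c{\left(V \right)} = 5 - 4 V^{2}$ ($c{\left(V \right)} = 5 + \left(-1 - 3\right) V^{2} = 5 - 4 V^{2}$)
$\left(c{\left(q{\left(-2,I{\left(-1,2 \right)} \right)} \right)} + 10\right)^{2} = \left(\left(5 - 4 \left(-5 - \left(6 - 1\right)\right)^{2}\right) + 10\right)^{2} = \left(\left(5 - 4 \left(-5 - 5\right)^{2}\right) + 10\right)^{2} = \left(\left(5 - 4 \left(-10\right)^{2}\right) + 10\right)^{2} = \left(\left(5 - 400\right) + 10\right)^{2} = \left(-395 + 10\right)^{2} = \left(-385\right)^{2} = 148225$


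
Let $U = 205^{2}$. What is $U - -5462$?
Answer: $47487$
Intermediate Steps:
$U = 42025$
$U - -5462 = 42025 - -5462 = 42025 + 5462 = 47487$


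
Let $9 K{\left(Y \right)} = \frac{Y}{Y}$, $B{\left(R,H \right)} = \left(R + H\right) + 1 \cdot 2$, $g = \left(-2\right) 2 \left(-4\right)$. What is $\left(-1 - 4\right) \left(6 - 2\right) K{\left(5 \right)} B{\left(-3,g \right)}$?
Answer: $- \frac{100}{3} \approx -33.333$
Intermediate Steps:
$g = 16$ ($g = \left(-4\right) \left(-4\right) = 16$)
$B{\left(R,H \right)} = 2 + H + R$ ($B{\left(R,H \right)} = \left(H + R\right) + 2 = 2 + H + R$)
$K{\left(Y \right)} = \frac{1}{9}$ ($K{\left(Y \right)} = \frac{Y \frac{1}{Y}}{9} = \frac{1}{9} \cdot 1 = \frac{1}{9}$)
$\left(-1 - 4\right) \left(6 - 2\right) K{\left(5 \right)} B{\left(-3,g \right)} = \left(-1 - 4\right) \left(6 - 2\right) \frac{1}{9} \left(2 + 16 - 3\right) = \left(-5\right) 4 \cdot \frac{1}{9} \cdot 15 = \left(-20\right) \frac{1}{9} \cdot 15 = \left(- \frac{20}{9}\right) 15 = - \frac{100}{3}$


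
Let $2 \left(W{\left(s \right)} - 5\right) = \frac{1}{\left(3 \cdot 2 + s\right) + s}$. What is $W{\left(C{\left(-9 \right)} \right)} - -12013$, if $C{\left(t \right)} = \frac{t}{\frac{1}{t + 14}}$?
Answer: $\frac{2019023}{168} \approx 12018.0$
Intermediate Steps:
$C{\left(t \right)} = t \left(14 + t\right)$ ($C{\left(t \right)} = \frac{t}{\frac{1}{14 + t}} = t \left(14 + t\right)$)
$W{\left(s \right)} = 5 + \frac{1}{2 \left(6 + 2 s\right)}$ ($W{\left(s \right)} = 5 + \frac{1}{2 \left(\left(3 \cdot 2 + s\right) + s\right)} = 5 + \frac{1}{2 \left(\left(6 + s\right) + s\right)} = 5 + \frac{1}{2 \left(6 + 2 s\right)}$)
$W{\left(C{\left(-9 \right)} \right)} - -12013 = \frac{61 + 20 \left(- 9 \left(14 - 9\right)\right)}{4 \left(3 - 9 \left(14 - 9\right)\right)} - -12013 = \frac{61 + 20 \left(\left(-9\right) 5\right)}{4 \left(3 - 45\right)} + 12013 = \frac{61 + 20 \left(-45\right)}{4 \left(3 - 45\right)} + 12013 = \frac{61 - 900}{4 \left(-42\right)} + 12013 = \frac{1}{4} \left(- \frac{1}{42}\right) \left(-839\right) + 12013 = \frac{839}{168} + 12013 = \frac{2019023}{168}$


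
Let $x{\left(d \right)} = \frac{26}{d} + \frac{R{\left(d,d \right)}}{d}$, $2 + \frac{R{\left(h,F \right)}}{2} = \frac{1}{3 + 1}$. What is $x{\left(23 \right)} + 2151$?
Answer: $\frac{98991}{46} \approx 2152.0$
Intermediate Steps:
$R{\left(h,F \right)} = - \frac{7}{2}$ ($R{\left(h,F \right)} = -4 + \frac{2}{3 + 1} = -4 + \frac{2}{4} = -4 + 2 \cdot \frac{1}{4} = -4 + \frac{1}{2} = - \frac{7}{2}$)
$x{\left(d \right)} = \frac{45}{2 d}$ ($x{\left(d \right)} = \frac{26}{d} - \frac{7}{2 d} = \frac{45}{2 d}$)
$x{\left(23 \right)} + 2151 = \frac{45}{2 \cdot 23} + 2151 = \frac{45}{2} \cdot \frac{1}{23} + 2151 = \frac{45}{46} + 2151 = \frac{98991}{46}$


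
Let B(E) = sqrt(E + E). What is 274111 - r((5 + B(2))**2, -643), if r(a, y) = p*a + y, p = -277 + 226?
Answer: 277253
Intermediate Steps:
B(E) = sqrt(2)*sqrt(E) (B(E) = sqrt(2*E) = sqrt(2)*sqrt(E))
p = -51
r(a, y) = y - 51*a (r(a, y) = -51*a + y = y - 51*a)
274111 - r((5 + B(2))**2, -643) = 274111 - (-643 - 51*(5 + sqrt(2)*sqrt(2))**2) = 274111 - (-643 - 51*(5 + 2)**2) = 274111 - (-643 - 51*7**2) = 274111 - (-643 - 51*49) = 274111 - (-643 - 2499) = 274111 - 1*(-3142) = 274111 + 3142 = 277253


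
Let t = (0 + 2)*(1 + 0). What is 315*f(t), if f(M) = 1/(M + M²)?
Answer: 105/2 ≈ 52.500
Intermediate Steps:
t = 2 (t = 2*1 = 2)
315*f(t) = 315*(1/(2*(1 + 2))) = 315*((½)/3) = 315*((½)*(⅓)) = 315*(⅙) = 105/2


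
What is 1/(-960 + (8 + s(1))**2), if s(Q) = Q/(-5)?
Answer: -25/22479 ≈ -0.0011121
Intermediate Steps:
s(Q) = -Q/5 (s(Q) = Q*(-1/5) = -Q/5)
1/(-960 + (8 + s(1))**2) = 1/(-960 + (8 - 1/5*1)**2) = 1/(-960 + (8 - 1/5)**2) = 1/(-960 + (39/5)**2) = 1/(-960 + 1521/25) = 1/(-22479/25) = -25/22479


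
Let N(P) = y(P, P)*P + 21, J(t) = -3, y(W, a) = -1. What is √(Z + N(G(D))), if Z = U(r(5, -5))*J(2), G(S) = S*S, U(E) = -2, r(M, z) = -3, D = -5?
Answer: √2 ≈ 1.4142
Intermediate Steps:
G(S) = S²
N(P) = 21 - P (N(P) = -P + 21 = 21 - P)
Z = 6 (Z = -2*(-3) = 6)
√(Z + N(G(D))) = √(6 + (21 - 1*(-5)²)) = √(6 + (21 - 1*25)) = √(6 + (21 - 25)) = √(6 - 4) = √2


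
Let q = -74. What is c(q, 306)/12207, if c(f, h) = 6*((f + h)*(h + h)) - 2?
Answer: 851902/12207 ≈ 69.788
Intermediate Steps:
c(f, h) = -2 + 12*h*(f + h) (c(f, h) = 6*((f + h)*(2*h)) - 2 = 6*(2*h*(f + h)) - 2 = 12*h*(f + h) - 2 = -2 + 12*h*(f + h))
c(q, 306)/12207 = (-2 + 12*306² + 12*(-74)*306)/12207 = (-2 + 12*93636 - 271728)*(1/12207) = (-2 + 1123632 - 271728)*(1/12207) = 851902*(1/12207) = 851902/12207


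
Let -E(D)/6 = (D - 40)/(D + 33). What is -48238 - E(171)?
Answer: -1639961/34 ≈ -48234.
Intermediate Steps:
E(D) = -6*(-40 + D)/(33 + D) (E(D) = -6*(D - 40)/(D + 33) = -6*(-40 + D)/(33 + D))
-48238 - E(171) = -48238 - 6*(40 - 1*171)/(33 + 171) = -48238 - 6*(40 - 171)/204 = -48238 - 6*(-131)/204 = -48238 - 1*(-131/34) = -48238 + 131/34 = -1639961/34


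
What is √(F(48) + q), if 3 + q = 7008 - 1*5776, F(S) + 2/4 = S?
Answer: √5106/2 ≈ 35.728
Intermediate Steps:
F(S) = -½ + S
q = 1229 (q = -3 + (7008 - 1*5776) = -3 + (7008 - 5776) = -3 + 1232 = 1229)
√(F(48) + q) = √((-½ + 48) + 1229) = √(95/2 + 1229) = √(2553/2) = √5106/2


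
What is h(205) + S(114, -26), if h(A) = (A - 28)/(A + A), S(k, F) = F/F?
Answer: 587/410 ≈ 1.4317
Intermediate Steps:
S(k, F) = 1
h(A) = (-28 + A)/(2*A) (h(A) = (-28 + A)/((2*A)) = (-28 + A)*(1/(2*A)) = (-28 + A)/(2*A))
h(205) + S(114, -26) = (½)*(-28 + 205)/205 + 1 = (½)*(1/205)*177 + 1 = 177/410 + 1 = 587/410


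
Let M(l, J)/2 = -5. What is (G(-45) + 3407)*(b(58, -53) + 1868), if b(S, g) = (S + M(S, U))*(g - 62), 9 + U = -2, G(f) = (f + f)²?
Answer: -42023564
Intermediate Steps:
G(f) = 4*f² (G(f) = (2*f)² = 4*f²)
U = -11 (U = -9 - 2 = -11)
M(l, J) = -10 (M(l, J) = 2*(-5) = -10)
b(S, g) = (-62 + g)*(-10 + S) (b(S, g) = (S - 10)*(g - 62) = (-10 + S)*(-62 + g) = (-62 + g)*(-10 + S))
(G(-45) + 3407)*(b(58, -53) + 1868) = (4*(-45)² + 3407)*((620 - 62*58 - 10*(-53) + 58*(-53)) + 1868) = (4*2025 + 3407)*((620 - 3596 + 530 - 3074) + 1868) = (8100 + 3407)*(-5520 + 1868) = 11507*(-3652) = -42023564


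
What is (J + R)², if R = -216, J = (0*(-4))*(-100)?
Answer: 46656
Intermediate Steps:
J = 0 (J = 0*(-100) = 0)
(J + R)² = (0 - 216)² = (-216)² = 46656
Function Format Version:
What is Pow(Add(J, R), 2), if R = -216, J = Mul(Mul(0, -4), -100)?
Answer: 46656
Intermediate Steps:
J = 0 (J = Mul(0, -100) = 0)
Pow(Add(J, R), 2) = Pow(Add(0, -216), 2) = Pow(-216, 2) = 46656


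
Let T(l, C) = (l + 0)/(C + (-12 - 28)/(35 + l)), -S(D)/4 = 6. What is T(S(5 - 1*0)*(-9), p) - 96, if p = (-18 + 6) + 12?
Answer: -7257/5 ≈ -1451.4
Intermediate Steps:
S(D) = -24 (S(D) = -4*6 = -24)
p = 0 (p = -12 + 12 = 0)
T(l, C) = l/(C - 40/(35 + l))
T(S(5 - 1*0)*(-9), p) - 96 = (-24*(-9))*(35 - 24*(-9))/(-40 + 35*0 + 0*(-24*(-9))) - 96 = 216*(35 + 216)/(-40 + 0 + 0*216) - 96 = 216*251/(-40 + 0 + 0) - 96 = 216*251/(-40) - 96 = 216*(-1/40)*251 - 96 = -6777/5 - 96 = -7257/5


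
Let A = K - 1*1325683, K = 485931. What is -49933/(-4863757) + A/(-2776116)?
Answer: 1055742367123/3375588406953 ≈ 0.31276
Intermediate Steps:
A = -839752 (A = 485931 - 1*1325683 = 485931 - 1325683 = -839752)
-49933/(-4863757) + A/(-2776116) = -49933/(-4863757) - 839752/(-2776116) = -49933*(-1/4863757) - 839752*(-1/2776116) = 49933/4863757 + 209938/694029 = 1055742367123/3375588406953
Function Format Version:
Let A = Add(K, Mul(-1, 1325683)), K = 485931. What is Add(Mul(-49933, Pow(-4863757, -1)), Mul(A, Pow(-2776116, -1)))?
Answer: Rational(1055742367123, 3375588406953) ≈ 0.31276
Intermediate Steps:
A = -839752 (A = Add(485931, Mul(-1, 1325683)) = Add(485931, -1325683) = -839752)
Add(Mul(-49933, Pow(-4863757, -1)), Mul(A, Pow(-2776116, -1))) = Add(Mul(-49933, Pow(-4863757, -1)), Mul(-839752, Pow(-2776116, -1))) = Add(Mul(-49933, Rational(-1, 4863757)), Mul(-839752, Rational(-1, 2776116))) = Add(Rational(49933, 4863757), Rational(209938, 694029)) = Rational(1055742367123, 3375588406953)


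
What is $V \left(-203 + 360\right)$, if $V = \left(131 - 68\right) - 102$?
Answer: $-6123$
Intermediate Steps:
$V = -39$ ($V = 63 - 102 = -39$)
$V \left(-203 + 360\right) = - 39 \left(-203 + 360\right) = \left(-39\right) 157 = -6123$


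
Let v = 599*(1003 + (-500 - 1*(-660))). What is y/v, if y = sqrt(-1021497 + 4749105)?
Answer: 2*sqrt(931902)/696637 ≈ 0.0027715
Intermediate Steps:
y = 2*sqrt(931902) (y = sqrt(3727608) = 2*sqrt(931902) ≈ 1930.7)
v = 696637 (v = 599*(1003 + (-500 + 660)) = 599*(1003 + 160) = 599*1163 = 696637)
y/v = (2*sqrt(931902))/696637 = (2*sqrt(931902))*(1/696637) = 2*sqrt(931902)/696637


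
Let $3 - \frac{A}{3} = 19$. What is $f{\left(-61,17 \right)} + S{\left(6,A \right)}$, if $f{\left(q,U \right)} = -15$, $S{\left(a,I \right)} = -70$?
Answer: $-85$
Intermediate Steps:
$A = -48$ ($A = 9 - 57 = -48$)
$f{\left(-61,17 \right)} + S{\left(6,A \right)} = -15 - 70 = -85$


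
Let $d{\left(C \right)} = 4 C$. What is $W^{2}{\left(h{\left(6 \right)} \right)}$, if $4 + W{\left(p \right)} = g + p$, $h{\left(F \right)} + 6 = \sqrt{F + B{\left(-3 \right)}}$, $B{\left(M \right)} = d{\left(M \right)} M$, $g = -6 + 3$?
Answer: $\left(13 - \sqrt{42}\right)^{2} \approx 42.501$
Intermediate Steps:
$g = -3$
$B{\left(M \right)} = 4 M^{2}$ ($B{\left(M \right)} = 4 M M = 4 M^{2}$)
$h{\left(F \right)} = -6 + \sqrt{36 + F}$ ($h{\left(F \right)} = -6 + \sqrt{F + 4 \left(-3\right)^{2}} = -6 + \sqrt{F + 4 \cdot 9} = -6 + \sqrt{F + 36} = -6 + \sqrt{36 + F}$)
$W{\left(p \right)} = -7 + p$ ($W{\left(p \right)} = -4 + \left(-3 + p\right) = -7 + p$)
$W^{2}{\left(h{\left(6 \right)} \right)} = \left(-7 - \left(6 - \sqrt{36 + 6}\right)\right)^{2} = \left(-7 - \left(6 - \sqrt{42}\right)\right)^{2} = \left(-13 + \sqrt{42}\right)^{2}$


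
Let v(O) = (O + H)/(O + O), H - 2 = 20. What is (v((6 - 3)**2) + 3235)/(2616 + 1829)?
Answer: 8323/11430 ≈ 0.72817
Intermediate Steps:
H = 22 (H = 2 + 20 = 22)
v(O) = (22 + O)/(2*O) (v(O) = (O + 22)/(O + O) = (22 + O)/((2*O)) = (22 + O)*(1/(2*O)) = (22 + O)/(2*O))
(v((6 - 3)**2) + 3235)/(2616 + 1829) = ((22 + (6 - 3)**2)/(2*((6 - 3)**2)) + 3235)/(2616 + 1829) = ((22 + 3**2)/(2*(3**2)) + 3235)/4445 = ((1/2)*(22 + 9)/9 + 3235)*(1/4445) = ((1/2)*(1/9)*31 + 3235)*(1/4445) = (31/18 + 3235)*(1/4445) = (58261/18)*(1/4445) = 8323/11430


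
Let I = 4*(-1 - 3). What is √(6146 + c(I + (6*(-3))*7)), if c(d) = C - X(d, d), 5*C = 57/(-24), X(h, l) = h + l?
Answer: √2571810/20 ≈ 80.184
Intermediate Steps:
C = -19/40 (C = (57/(-24))/5 = (57*(-1/24))/5 = (⅕)*(-19/8) = -19/40 ≈ -0.47500)
I = -16 (I = 4*(-4) = -16)
c(d) = -19/40 - 2*d (c(d) = -19/40 - (d + d) = -19/40 - 2*d)
√(6146 + c(I + (6*(-3))*7)) = √(6146 + (-19/40 - 2*(-16 + (6*(-3))*7))) = √(6146 + (-19/40 - 2*(-16 - 18*7))) = √(6146 + (-19/40 - 2*(-16 - 126))) = √(6146 + (-19/40 - 2*(-142))) = √(6146 + (-19/40 + 284)) = √(6146 + 11341/40) = √(257181/40) = √2571810/20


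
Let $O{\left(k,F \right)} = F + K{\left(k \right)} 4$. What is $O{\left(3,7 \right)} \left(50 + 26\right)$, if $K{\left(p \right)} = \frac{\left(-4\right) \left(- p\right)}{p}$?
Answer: $1748$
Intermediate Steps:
$K{\left(p \right)} = 4$ ($K{\left(p \right)} = \frac{4 p}{p} = 4$)
$O{\left(k,F \right)} = 16 + F$ ($O{\left(k,F \right)} = F + 4 \cdot 4 = F + 16 = 16 + F$)
$O{\left(3,7 \right)} \left(50 + 26\right) = \left(16 + 7\right) \left(50 + 26\right) = 23 \cdot 76 = 1748$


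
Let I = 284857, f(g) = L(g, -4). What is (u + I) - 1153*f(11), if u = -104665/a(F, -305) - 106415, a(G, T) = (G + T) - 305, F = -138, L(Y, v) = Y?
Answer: 11281127/68 ≈ 1.6590e+5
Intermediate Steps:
f(g) = g
a(G, T) = -305 + G + T
u = -7226705/68 (u = -104665/(-305 - 138 - 305) - 106415 = -104665/(-748) - 106415 = -104665*(-1/748) - 106415 = 9515/68 - 106415 = -7226705/68 ≈ -1.0628e+5)
(u + I) - 1153*f(11) = (-7226705/68 + 284857) - 1153*11 = 12143571/68 - 12683 = 11281127/68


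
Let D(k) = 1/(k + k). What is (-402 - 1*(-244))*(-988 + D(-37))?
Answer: 5775927/37 ≈ 1.5611e+5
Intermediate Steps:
D(k) = 1/(2*k)
(-402 - 1*(-244))*(-988 + D(-37)) = (-402 - 1*(-244))*(-988 + (1/2)/(-37)) = (-402 + 244)*(-988 + (1/2)*(-1/37)) = -158*(-988 - 1/74) = -158*(-73113/74) = 5775927/37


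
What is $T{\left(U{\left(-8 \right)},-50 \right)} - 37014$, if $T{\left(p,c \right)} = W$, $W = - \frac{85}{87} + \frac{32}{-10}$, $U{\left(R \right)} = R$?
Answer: $- \frac{16102907}{435} \approx -37018.0$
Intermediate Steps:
$W = - \frac{1817}{435}$ ($W = \left(-85\right) \frac{1}{87} + 32 \left(- \frac{1}{10}\right) = - \frac{85}{87} - \frac{16}{5} = - \frac{1817}{435} \approx -4.177$)
$T{\left(p,c \right)} = - \frac{1817}{435}$
$T{\left(U{\left(-8 \right)},-50 \right)} - 37014 = - \frac{1817}{435} - 37014 = - \frac{16102907}{435}$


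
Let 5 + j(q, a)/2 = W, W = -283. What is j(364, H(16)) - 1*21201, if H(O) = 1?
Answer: -21777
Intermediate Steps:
j(q, a) = -576 (j(q, a) = -10 + 2*(-283) = -10 - 566 = -576)
j(364, H(16)) - 1*21201 = -576 - 1*21201 = -576 - 21201 = -21777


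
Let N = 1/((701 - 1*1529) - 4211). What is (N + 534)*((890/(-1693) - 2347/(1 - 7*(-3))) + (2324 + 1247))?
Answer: 347149831592375/187682594 ≈ 1.8497e+6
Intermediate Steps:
N = -1/5039 (N = 1/((701 - 1529) - 4211) = 1/(-828 - 4211) = 1/(-5039) = -1/5039 ≈ -0.00019845)
(N + 534)*((890/(-1693) - 2347/(1 - 7*(-3))) + (2324 + 1247)) = (-1/5039 + 534)*((890/(-1693) - 2347/(1 - 7*(-3))) + (2324 + 1247)) = 2690825*((890*(-1/1693) - 2347/(1 + 21)) + 3571)/5039 = 2690825*((-890/1693 - 2347/22) + 3571)/5039 = 2690825*(-3993051/37246 + 3571)/5039 = (2690825/5039)*(129012415/37246) = 347149831592375/187682594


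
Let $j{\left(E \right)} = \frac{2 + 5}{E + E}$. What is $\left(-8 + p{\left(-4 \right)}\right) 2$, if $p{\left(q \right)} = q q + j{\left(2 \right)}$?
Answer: $\frac{39}{2} \approx 19.5$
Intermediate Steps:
$j{\left(E \right)} = \frac{7}{2 E}$
$p{\left(q \right)} = \frac{7}{4} + q^{2}$ ($p{\left(q \right)} = q q + \frac{7}{2 \cdot 2} = q^{2} + \frac{7}{2} \cdot \frac{1}{2} = q^{2} + \frac{7}{4} = \frac{7}{4} + q^{2}$)
$\left(-8 + p{\left(-4 \right)}\right) 2 = \left(-8 + \left(\frac{7}{4} + \left(-4\right)^{2}\right)\right) 2 = \left(-8 + \left(\frac{7}{4} + 16\right)\right) 2 = \left(-8 + \frac{71}{4}\right) 2 = \frac{39}{4} \cdot 2 = \frac{39}{2}$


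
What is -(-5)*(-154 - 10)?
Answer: -820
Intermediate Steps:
-(-5)*(-154 - 10) = -(-5)*(-164) = -1*820 = -820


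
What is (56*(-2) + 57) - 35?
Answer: -90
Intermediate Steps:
(56*(-2) + 57) - 35 = (-112 + 57) - 35 = -55 - 35 = -90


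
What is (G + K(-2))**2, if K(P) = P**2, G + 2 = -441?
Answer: 192721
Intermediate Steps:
G = -443 (G = -2 - 441 = -443)
(G + K(-2))**2 = (-443 + (-2)**2)**2 = (-443 + 4)**2 = (-439)**2 = 192721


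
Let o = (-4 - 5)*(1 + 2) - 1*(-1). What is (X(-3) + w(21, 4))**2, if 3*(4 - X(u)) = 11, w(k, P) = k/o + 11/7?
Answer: 358801/298116 ≈ 1.2036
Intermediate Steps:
o = -26 (o = -9*3 + 1 = -27 + 1 = -26)
w(k, P) = 11/7 - k/26 (w(k, P) = k/(-26) + 11/7 = k*(-1/26) + 11*(1/7) = -k/26 + 11/7 = 11/7 - k/26)
X(u) = 1/3 (X(u) = 4 - 1/3*11 = 4 - 11/3 = 1/3)
(X(-3) + w(21, 4))**2 = (1/3 + (11/7 - 1/26*21))**2 = (1/3 + (11/7 - 21/26))**2 = (1/3 + 139/182)**2 = (599/546)**2 = 358801/298116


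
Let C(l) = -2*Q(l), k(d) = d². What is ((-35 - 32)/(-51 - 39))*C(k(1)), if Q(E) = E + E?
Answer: -134/45 ≈ -2.9778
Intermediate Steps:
Q(E) = 2*E
C(l) = -4*l
((-35 - 32)/(-51 - 39))*C(k(1)) = ((-35 - 32)/(-51 - 39))*(-4*1²) = (-67/(-90))*(-4*1) = -67*(-1/90)*(-4) = (67/90)*(-4) = -134/45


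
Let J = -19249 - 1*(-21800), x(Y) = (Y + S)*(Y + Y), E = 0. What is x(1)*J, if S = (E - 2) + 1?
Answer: 0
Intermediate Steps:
S = -1 (S = (0 - 2) + 1 = -2 + 1 = -1)
x(Y) = 2*Y*(-1 + Y) (x(Y) = (Y - 1)*(Y + Y) = (-1 + Y)*(2*Y) = 2*Y*(-1 + Y))
J = 2551 (J = -19249 + 21800 = 2551)
x(1)*J = (2*1*(-1 + 1))*2551 = (2*1*0)*2551 = 0*2551 = 0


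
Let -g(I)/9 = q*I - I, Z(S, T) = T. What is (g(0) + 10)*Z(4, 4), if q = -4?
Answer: 40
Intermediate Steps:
g(I) = 45*I (g(I) = -9*(-4*I - I) = -(-45)*I = 45*I)
(g(0) + 10)*Z(4, 4) = (45*0 + 10)*4 = (0 + 10)*4 = 10*4 = 40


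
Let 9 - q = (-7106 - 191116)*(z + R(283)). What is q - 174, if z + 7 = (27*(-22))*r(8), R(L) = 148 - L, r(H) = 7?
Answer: -852354765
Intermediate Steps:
z = -4165 (z = -7 + (27*(-22))*7 = -7 - 594*7 = -7 - 4158 = -4165)
q = -852354591 (q = 9 - (-7106 - 191116)*(-4165 + (148 - 1*283)) = 9 - (-198222)*(-4165 + (148 - 283)) = 9 - (-198222)*(-4165 - 135) = 9 - (-198222)*(-4300) = 9 - 1*852354600 = 9 - 852354600 = -852354591)
q - 174 = -852354591 - 174 = -852354765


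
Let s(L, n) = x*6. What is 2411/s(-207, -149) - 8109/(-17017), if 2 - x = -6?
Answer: 2436307/48048 ≈ 50.706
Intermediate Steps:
x = 8 (x = 2 - 1*(-6) = 2 + 6 = 8)
s(L, n) = 48 (s(L, n) = 8*6 = 48)
2411/s(-207, -149) - 8109/(-17017) = 2411/48 - 8109/(-17017) = 2411*(1/48) - 8109*(-1/17017) = 2411/48 + 477/1001 = 2436307/48048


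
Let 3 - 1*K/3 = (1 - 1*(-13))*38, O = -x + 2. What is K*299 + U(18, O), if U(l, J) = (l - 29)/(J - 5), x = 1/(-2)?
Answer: -2372543/5 ≈ -4.7451e+5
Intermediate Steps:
x = -½ (x = 1*(-½) = -½ ≈ -0.50000)
O = 5/2 (O = -1*(-½) + 2 = ½ + 2 = 5/2 ≈ 2.5000)
K = -1587 (K = 9 - 3*(1 - 1*(-13))*38 = 9 - 3*(1 + 13)*38 = 9 - 42*38 = 9 - 3*532 = 9 - 1596 = -1587)
U(l, J) = (-29 + l)/(-5 + J)
K*299 + U(18, O) = -1587*299 + (-29 + 18)/(-5 + 5/2) = -474513 - 11/(-5/2) = -474513 - ⅖*(-11) = -474513 + 22/5 = -2372543/5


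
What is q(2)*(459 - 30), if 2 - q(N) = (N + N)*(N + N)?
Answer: -6006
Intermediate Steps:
q(N) = 2 - 4*N² (q(N) = 2 - (N + N)*(N + N) = 2 - 2*N*2*N = 2 - 4*N²)
q(2)*(459 - 30) = (2 - 4*2²)*(459 - 30) = (2 - 4*4)*429 = (2 - 16)*429 = -14*429 = -6006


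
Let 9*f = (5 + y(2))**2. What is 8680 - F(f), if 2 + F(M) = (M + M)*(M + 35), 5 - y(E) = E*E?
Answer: 8370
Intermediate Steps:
y(E) = 5 - E**2 (y(E) = 5 - E*E = 5 - E**2)
f = 4 (f = (5 + (5 - 1*2**2))**2/9 = (5 + (5 - 1*4))**2/9 = (5 + (5 - 4))**2/9 = (5 + 1)**2/9 = (1/9)*6**2 = (1/9)*36 = 4)
F(M) = -2 + 2*M*(35 + M) (F(M) = -2 + (M + M)*(M + 35) = -2 + (2*M)*(35 + M) = -2 + 2*M*(35 + M))
8680 - F(f) = 8680 - (-2 + 2*4**2 + 70*4) = 8680 - (-2 + 2*16 + 280) = 8680 - (-2 + 32 + 280) = 8680 - 1*310 = 8680 - 310 = 8370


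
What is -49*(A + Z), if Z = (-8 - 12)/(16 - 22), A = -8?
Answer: 686/3 ≈ 228.67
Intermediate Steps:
Z = 10/3 (Z = -20/(-6) = -20*(-⅙) = 10/3 ≈ 3.3333)
-49*(A + Z) = -49*(-8 + 10/3) = -49*(-14)/3 = -1*(-686/3) = 686/3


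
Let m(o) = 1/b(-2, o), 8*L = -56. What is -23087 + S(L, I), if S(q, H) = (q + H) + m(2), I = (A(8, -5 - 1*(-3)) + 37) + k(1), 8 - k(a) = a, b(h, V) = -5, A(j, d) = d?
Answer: -115261/5 ≈ -23052.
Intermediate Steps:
L = -7 (L = (⅛)*(-56) = -7)
k(a) = 8 - a
I = 42 (I = ((-5 - 1*(-3)) + 37) + (8 - 1*1) = ((-5 + 3) + 37) + (8 - 1) = (-2 + 37) + 7 = 35 + 7 = 42)
m(o) = -⅕ (m(o) = 1/(-5) = -⅕)
S(q, H) = -⅕ + H + q (S(q, H) = (q + H) - ⅕ = (H + q) - ⅕ = -⅕ + H + q)
-23087 + S(L, I) = -23087 + (-⅕ + 42 - 7) = -23087 + 174/5 = -115261/5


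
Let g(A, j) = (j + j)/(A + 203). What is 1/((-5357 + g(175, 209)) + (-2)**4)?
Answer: -189/1009240 ≈ -0.00018727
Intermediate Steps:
g(A, j) = 2*j/(203 + A) (g(A, j) = (2*j)/(203 + A) = 2*j/(203 + A))
1/((-5357 + g(175, 209)) + (-2)**4) = 1/((-5357 + 2*209/(203 + 175)) + (-2)**4) = 1/((-5357 + 2*209/378) + 16) = 1/((-5357 + 2*209*(1/378)) + 16) = 1/((-5357 + 209/189) + 16) = 1/(-1012264/189 + 16) = 1/(-1009240/189) = -189/1009240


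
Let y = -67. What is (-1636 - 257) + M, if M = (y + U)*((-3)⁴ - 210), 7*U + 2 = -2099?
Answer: 318279/7 ≈ 45468.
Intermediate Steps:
U = -2101/7 (U = -2/7 + (⅐)*(-2099) = -2/7 - 2099/7 = -2101/7 ≈ -300.14)
M = 331530/7 (M = (-67 - 2101/7)*((-3)⁴ - 210) = -2570*(81 - 210)/7 = -2570/7*(-129) = 331530/7 ≈ 47361.)
(-1636 - 257) + M = (-1636 - 257) + 331530/7 = -1893 + 331530/7 = 318279/7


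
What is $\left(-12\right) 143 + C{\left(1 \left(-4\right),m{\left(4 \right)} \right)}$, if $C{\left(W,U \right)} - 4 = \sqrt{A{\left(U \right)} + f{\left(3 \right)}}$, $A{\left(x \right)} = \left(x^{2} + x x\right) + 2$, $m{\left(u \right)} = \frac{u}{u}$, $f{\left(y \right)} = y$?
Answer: $-1712 + \sqrt{7} \approx -1709.4$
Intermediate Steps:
$m{\left(u \right)} = 1$
$A{\left(x \right)} = 2 + 2 x^{2}$ ($A{\left(x \right)} = \left(x^{2} + x^{2}\right) + 2 = 2 x^{2} + 2 = 2 + 2 x^{2}$)
$C{\left(W,U \right)} = 4 + \sqrt{5 + 2 U^{2}}$ ($C{\left(W,U \right)} = 4 + \sqrt{\left(2 + 2 U^{2}\right) + 3} = 4 + \sqrt{5 + 2 U^{2}}$)
$\left(-12\right) 143 + C{\left(1 \left(-4\right),m{\left(4 \right)} \right)} = \left(-12\right) 143 + \left(4 + \sqrt{5 + 2 \cdot 1^{2}}\right) = -1716 + \left(4 + \sqrt{5 + 2 \cdot 1}\right) = -1716 + \left(4 + \sqrt{5 + 2}\right) = -1716 + \left(4 + \sqrt{7}\right) = -1712 + \sqrt{7}$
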